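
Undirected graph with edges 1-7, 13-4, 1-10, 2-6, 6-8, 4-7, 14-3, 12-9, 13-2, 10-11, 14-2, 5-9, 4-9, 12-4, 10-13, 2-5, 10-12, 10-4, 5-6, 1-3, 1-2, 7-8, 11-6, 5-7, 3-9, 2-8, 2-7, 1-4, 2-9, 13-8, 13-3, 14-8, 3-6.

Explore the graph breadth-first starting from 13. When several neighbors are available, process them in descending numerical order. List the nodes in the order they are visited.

13 10 8 4 3 2 12 11 1 14 7 6 9 5

Visit 13; enqueue 10, 8, 4, 3, 2 → queue [10, 8, 4, 3, 2]
Visit 10; enqueue 12, 11, 1 → queue [8, 4, 3, 2, 12, 11, 1]
Visit 8; enqueue 14, 7, 6 → queue [4, 3, 2, 12, 11, 1, 14, 7, 6]
Visit 4; enqueue 9 → queue [3, 2, 12, 11, 1, 14, 7, 6, 9]
Visit 3 → queue [2, 12, 11, 1, 14, 7, 6, 9]
Visit 2; enqueue 5 → queue [12, 11, 1, 14, 7, 6, 9, 5]
Visit 12 → queue [11, 1, 14, 7, 6, 9, 5]
Visit 11 → queue [1, 14, 7, 6, 9, 5]
Visit 1 → queue [14, 7, 6, 9, 5]
Visit 14 → queue [7, 6, 9, 5]
Visit 7 → queue [6, 9, 5]
Visit 6 → queue [9, 5]
Visit 9 → queue [5]
Visit 5 → queue []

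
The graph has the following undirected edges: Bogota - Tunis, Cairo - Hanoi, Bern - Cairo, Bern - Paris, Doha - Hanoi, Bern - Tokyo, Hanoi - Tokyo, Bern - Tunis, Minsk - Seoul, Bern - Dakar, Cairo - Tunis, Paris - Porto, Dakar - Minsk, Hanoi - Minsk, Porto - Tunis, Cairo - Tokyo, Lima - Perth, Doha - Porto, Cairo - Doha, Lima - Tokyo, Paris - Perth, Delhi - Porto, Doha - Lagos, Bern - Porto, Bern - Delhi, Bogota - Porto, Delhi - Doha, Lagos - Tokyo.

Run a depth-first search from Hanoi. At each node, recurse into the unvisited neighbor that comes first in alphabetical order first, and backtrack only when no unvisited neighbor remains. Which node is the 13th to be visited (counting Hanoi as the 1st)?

Paris

Visit Hanoi
Hanoi → Cairo
Cairo → Bern
Bern → Dakar
Dakar → Minsk
Minsk → Seoul
Bern → Delhi
Delhi → Doha
Doha → Lagos
Lagos → Tokyo
Tokyo → Lima
Lima → Perth
Perth → Paris
Paris → Porto
Porto → Bogota
Bogota → Tunis

Visit order: Hanoi, Cairo, Bern, Dakar, Minsk, Seoul, Delhi, Doha, Lagos, Tokyo, Lima, Perth, Paris, Porto, Bogota, Tunis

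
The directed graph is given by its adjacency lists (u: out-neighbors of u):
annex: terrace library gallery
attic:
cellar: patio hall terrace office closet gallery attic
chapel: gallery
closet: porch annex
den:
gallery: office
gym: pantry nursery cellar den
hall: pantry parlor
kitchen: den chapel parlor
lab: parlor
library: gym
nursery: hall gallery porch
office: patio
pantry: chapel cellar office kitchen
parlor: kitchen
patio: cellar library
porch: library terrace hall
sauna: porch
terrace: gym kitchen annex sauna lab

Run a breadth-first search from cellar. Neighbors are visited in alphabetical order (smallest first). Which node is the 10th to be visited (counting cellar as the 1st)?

Visit cellar; enqueue attic, closet, gallery, hall, office, patio, terrace → queue [attic, closet, gallery, hall, office, patio, terrace]
Visit attic → queue [closet, gallery, hall, office, patio, terrace]
Visit closet; enqueue annex, porch → queue [gallery, hall, office, patio, terrace, annex, porch]
Visit gallery → queue [hall, office, patio, terrace, annex, porch]
Visit hall; enqueue pantry, parlor → queue [office, patio, terrace, annex, porch, pantry, parlor]
Visit office → queue [patio, terrace, annex, porch, pantry, parlor]
Visit patio; enqueue library → queue [terrace, annex, porch, pantry, parlor, library]
Visit terrace; enqueue gym, kitchen, lab, sauna → queue [annex, porch, pantry, parlor, library, gym, kitchen, lab, sauna]
Visit annex → queue [porch, pantry, parlor, library, gym, kitchen, lab, sauna]
Visit porch → queue [pantry, parlor, library, gym, kitchen, lab, sauna]
Visit pantry; enqueue chapel → queue [parlor, library, gym, kitchen, lab, sauna, chapel]
Visit parlor → queue [library, gym, kitchen, lab, sauna, chapel]
Visit library → queue [gym, kitchen, lab, sauna, chapel]
Visit gym; enqueue den, nursery → queue [kitchen, lab, sauna, chapel, den, nursery]
Visit kitchen → queue [lab, sauna, chapel, den, nursery]
Visit lab → queue [sauna, chapel, den, nursery]
Visit sauna → queue [chapel, den, nursery]
Visit chapel → queue [den, nursery]
Visit den → queue [nursery]
Visit nursery → queue []

Visit order: cellar, attic, closet, gallery, hall, office, patio, terrace, annex, porch, pantry, parlor, library, gym, kitchen, lab, sauna, chapel, den, nursery

porch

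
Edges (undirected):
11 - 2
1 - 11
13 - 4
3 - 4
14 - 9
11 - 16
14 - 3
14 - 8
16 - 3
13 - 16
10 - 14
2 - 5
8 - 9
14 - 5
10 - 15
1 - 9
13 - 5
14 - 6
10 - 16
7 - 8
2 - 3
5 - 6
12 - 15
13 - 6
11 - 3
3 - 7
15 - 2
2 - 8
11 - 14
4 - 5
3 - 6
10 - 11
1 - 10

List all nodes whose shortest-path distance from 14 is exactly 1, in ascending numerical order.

Level 0: 14
Level 1: 3, 5, 6, 8, 9, 10, 11
Level 2: 1, 2, 4, 7, 13, 15, 16
Level 3: 12

3, 5, 6, 8, 9, 10, 11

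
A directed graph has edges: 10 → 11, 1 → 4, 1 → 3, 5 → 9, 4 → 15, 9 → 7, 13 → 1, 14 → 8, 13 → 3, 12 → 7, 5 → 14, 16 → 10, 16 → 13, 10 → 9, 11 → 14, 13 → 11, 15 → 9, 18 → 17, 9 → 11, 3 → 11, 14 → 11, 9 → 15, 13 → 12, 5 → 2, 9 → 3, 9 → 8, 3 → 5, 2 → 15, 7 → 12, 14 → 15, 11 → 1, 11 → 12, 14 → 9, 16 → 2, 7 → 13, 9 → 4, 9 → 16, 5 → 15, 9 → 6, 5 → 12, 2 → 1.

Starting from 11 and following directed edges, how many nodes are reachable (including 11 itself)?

16

BFS from 11 visits: 11, 1, 12, 14, 3, 4, 7, 8, 9, 15, 5, 13, 6, 16, 2, 10
Reachable nodes: 16 of 18 total.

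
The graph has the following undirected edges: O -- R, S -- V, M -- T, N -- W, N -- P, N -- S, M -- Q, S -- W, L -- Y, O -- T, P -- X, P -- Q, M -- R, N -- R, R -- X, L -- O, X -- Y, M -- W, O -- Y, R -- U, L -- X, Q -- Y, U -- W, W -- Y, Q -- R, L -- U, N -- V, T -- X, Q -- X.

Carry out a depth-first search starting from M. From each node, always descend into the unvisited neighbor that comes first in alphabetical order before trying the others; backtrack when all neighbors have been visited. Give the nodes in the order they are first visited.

M → Q → P → N → R → O → L → U → W → S → V → Y → X → T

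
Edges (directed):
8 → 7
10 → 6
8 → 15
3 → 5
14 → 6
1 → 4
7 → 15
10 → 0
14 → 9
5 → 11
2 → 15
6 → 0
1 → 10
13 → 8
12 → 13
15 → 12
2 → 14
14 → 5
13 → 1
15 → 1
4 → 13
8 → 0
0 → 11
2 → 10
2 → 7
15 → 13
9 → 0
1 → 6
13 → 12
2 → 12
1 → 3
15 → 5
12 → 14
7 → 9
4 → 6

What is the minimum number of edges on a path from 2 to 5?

Level 0: 2
Level 1: 7, 10, 12, 14, 15
Level 2: 0, 1, 5, 6, 9, 13
Level 3: 3, 4, 8, 11
5 first appears at level 2.

2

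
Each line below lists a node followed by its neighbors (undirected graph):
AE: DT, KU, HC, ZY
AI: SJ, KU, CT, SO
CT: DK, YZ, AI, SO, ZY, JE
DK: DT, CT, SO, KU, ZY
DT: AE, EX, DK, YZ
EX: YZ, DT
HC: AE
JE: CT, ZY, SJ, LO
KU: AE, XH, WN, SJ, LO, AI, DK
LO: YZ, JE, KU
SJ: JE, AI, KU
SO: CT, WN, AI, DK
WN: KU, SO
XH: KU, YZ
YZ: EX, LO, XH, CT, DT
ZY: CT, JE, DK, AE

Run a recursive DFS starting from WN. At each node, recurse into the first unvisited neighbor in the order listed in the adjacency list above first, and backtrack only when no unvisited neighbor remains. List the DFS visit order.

Visit WN
WN → KU
KU → AE
AE → DT
DT → EX
EX → YZ
YZ → LO
LO → JE
JE → CT
CT → DK
DK → SO
SO → AI
AI → SJ
DK → ZY
YZ → XH
AE → HC

WN KU AE DT EX YZ LO JE CT DK SO AI SJ ZY XH HC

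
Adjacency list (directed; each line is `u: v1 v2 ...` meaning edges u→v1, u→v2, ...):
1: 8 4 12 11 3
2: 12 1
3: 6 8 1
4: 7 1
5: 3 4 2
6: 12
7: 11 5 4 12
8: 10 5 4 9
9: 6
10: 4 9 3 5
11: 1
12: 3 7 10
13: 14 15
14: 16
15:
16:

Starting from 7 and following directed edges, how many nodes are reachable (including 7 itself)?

BFS from 7 visits: 7, 12, 11, 5, 4, 10, 3, 1, 2, 9, 8, 6
Reachable nodes: 12 of 16 total.

12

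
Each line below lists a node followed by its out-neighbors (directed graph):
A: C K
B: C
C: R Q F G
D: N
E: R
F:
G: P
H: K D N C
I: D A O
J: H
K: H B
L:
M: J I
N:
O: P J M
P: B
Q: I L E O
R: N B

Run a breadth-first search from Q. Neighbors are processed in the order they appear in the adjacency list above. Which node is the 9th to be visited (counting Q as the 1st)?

Visit Q; enqueue I, L, E, O → queue [I, L, E, O]
Visit I; enqueue D, A → queue [L, E, O, D, A]
Visit L → queue [E, O, D, A]
Visit E; enqueue R → queue [O, D, A, R]
Visit O; enqueue P, J, M → queue [D, A, R, P, J, M]
Visit D; enqueue N → queue [A, R, P, J, M, N]
Visit A; enqueue C, K → queue [R, P, J, M, N, C, K]
Visit R; enqueue B → queue [P, J, M, N, C, K, B]
Visit P → queue [J, M, N, C, K, B]
Visit J; enqueue H → queue [M, N, C, K, B, H]
Visit M → queue [N, C, K, B, H]
Visit N → queue [C, K, B, H]
Visit C; enqueue F, G → queue [K, B, H, F, G]
Visit K → queue [B, H, F, G]
Visit B → queue [H, F, G]
Visit H → queue [F, G]
Visit F → queue [G]
Visit G → queue []

Visit order: Q, I, L, E, O, D, A, R, P, J, M, N, C, K, B, H, F, G

P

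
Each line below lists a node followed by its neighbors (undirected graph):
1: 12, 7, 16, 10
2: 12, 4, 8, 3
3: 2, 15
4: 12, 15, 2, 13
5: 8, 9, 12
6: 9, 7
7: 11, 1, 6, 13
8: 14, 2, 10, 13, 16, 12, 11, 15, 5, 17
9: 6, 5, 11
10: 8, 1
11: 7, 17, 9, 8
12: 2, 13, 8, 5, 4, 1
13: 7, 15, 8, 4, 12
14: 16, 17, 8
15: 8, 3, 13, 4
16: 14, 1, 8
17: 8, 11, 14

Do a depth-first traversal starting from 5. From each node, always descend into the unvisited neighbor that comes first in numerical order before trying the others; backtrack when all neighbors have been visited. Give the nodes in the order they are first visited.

5, 8, 2, 3, 15, 4, 12, 1, 7, 6, 9, 11, 17, 14, 16, 13, 10

Visit 5
5 → 8
8 → 2
2 → 3
3 → 15
15 → 4
4 → 12
12 → 1
1 → 7
7 → 6
6 → 9
9 → 11
11 → 17
17 → 14
14 → 16
7 → 13
1 → 10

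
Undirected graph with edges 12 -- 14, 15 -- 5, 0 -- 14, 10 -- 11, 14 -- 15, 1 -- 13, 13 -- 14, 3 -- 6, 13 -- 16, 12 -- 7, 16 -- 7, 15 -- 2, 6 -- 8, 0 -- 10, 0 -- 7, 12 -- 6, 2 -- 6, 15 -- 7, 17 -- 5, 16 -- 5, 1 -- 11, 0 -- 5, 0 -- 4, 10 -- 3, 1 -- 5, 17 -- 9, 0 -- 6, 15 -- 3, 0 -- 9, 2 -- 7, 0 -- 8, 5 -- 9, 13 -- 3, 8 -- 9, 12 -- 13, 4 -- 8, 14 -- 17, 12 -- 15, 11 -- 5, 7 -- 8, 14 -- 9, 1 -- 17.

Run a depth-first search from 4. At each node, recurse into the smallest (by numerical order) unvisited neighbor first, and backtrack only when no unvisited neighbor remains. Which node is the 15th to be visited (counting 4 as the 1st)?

13

Visit 4
4 → 0
0 → 5
5 → 1
1 → 11
11 → 10
10 → 3
3 → 6
6 → 2
2 → 7
7 → 8
8 → 9
9 → 14
14 → 12
12 → 13
13 → 16
12 → 15
14 → 17

Visit order: 4, 0, 5, 1, 11, 10, 3, 6, 2, 7, 8, 9, 14, 12, 13, 16, 15, 17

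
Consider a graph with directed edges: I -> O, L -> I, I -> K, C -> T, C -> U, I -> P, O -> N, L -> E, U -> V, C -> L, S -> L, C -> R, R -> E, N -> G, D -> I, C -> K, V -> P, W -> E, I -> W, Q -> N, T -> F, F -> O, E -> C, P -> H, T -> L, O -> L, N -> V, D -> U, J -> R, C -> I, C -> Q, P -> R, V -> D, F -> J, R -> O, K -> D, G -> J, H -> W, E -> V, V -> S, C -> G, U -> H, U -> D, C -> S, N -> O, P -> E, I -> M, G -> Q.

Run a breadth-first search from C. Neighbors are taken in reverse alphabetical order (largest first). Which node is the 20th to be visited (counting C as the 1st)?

M

Visit C; enqueue U, T, S, R, Q, L, K, I, G → queue [U, T, S, R, Q, L, K, I, G]
Visit U; enqueue V, H, D → queue [T, S, R, Q, L, K, I, G, V, H, D]
Visit T; enqueue F → queue [S, R, Q, L, K, I, G, V, H, D, F]
Visit S → queue [R, Q, L, K, I, G, V, H, D, F]
Visit R; enqueue O, E → queue [Q, L, K, I, G, V, H, D, F, O, E]
Visit Q; enqueue N → queue [L, K, I, G, V, H, D, F, O, E, N]
Visit L → queue [K, I, G, V, H, D, F, O, E, N]
Visit K → queue [I, G, V, H, D, F, O, E, N]
Visit I; enqueue W, P, M → queue [G, V, H, D, F, O, E, N, W, P, M]
Visit G; enqueue J → queue [V, H, D, F, O, E, N, W, P, M, J]
Visit V → queue [H, D, F, O, E, N, W, P, M, J]
Visit H → queue [D, F, O, E, N, W, P, M, J]
Visit D → queue [F, O, E, N, W, P, M, J]
Visit F → queue [O, E, N, W, P, M, J]
Visit O → queue [E, N, W, P, M, J]
Visit E → queue [N, W, P, M, J]
Visit N → queue [W, P, M, J]
Visit W → queue [P, M, J]
Visit P → queue [M, J]
Visit M → queue [J]
Visit J → queue []

Visit order: C, U, T, S, R, Q, L, K, I, G, V, H, D, F, O, E, N, W, P, M, J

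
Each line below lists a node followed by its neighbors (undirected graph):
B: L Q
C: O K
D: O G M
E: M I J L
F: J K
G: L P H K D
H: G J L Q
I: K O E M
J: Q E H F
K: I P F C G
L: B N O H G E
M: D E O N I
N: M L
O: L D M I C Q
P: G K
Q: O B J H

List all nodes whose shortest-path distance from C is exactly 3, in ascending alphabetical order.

B, E, H, J, N

Level 0: C
Level 1: K, O
Level 2: D, F, G, I, L, M, P, Q
Level 3: B, E, H, J, N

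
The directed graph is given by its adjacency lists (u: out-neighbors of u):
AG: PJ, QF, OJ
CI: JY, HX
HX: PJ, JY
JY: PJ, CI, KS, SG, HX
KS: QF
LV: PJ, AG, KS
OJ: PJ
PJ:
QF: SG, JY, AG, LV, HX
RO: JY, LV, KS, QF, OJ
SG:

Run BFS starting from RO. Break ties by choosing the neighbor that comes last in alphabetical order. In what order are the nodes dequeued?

Visit RO; enqueue QF, OJ, LV, KS, JY → queue [QF, OJ, LV, KS, JY]
Visit QF; enqueue SG, HX, AG → queue [OJ, LV, KS, JY, SG, HX, AG]
Visit OJ; enqueue PJ → queue [LV, KS, JY, SG, HX, AG, PJ]
Visit LV → queue [KS, JY, SG, HX, AG, PJ]
Visit KS → queue [JY, SG, HX, AG, PJ]
Visit JY; enqueue CI → queue [SG, HX, AG, PJ, CI]
Visit SG → queue [HX, AG, PJ, CI]
Visit HX → queue [AG, PJ, CI]
Visit AG → queue [PJ, CI]
Visit PJ → queue [CI]
Visit CI → queue []

RO → QF → OJ → LV → KS → JY → SG → HX → AG → PJ → CI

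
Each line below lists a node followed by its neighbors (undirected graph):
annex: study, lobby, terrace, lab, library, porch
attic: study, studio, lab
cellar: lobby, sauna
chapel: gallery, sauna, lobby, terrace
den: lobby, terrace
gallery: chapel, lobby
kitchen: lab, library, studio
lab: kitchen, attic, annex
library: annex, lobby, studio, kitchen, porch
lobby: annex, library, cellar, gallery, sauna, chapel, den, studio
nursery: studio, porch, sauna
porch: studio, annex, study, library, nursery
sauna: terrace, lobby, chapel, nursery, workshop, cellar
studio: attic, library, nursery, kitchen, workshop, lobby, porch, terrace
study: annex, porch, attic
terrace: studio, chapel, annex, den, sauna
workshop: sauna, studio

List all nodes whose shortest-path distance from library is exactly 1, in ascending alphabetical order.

annex, kitchen, lobby, porch, studio

Level 0: library
Level 1: annex, kitchen, lobby, porch, studio
Level 2: attic, cellar, chapel, den, gallery, lab, nursery, sauna, study, terrace, workshop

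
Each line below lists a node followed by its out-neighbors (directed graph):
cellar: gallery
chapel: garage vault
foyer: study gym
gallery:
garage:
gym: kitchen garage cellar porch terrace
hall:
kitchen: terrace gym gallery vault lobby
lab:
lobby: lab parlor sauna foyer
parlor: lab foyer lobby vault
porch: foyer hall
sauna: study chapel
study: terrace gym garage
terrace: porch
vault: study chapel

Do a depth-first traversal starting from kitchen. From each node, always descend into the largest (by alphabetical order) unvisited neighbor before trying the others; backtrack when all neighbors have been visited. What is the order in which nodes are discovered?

Visit kitchen
kitchen → vault
vault → study
study → terrace
terrace → porch
porch → hall
porch → foyer
foyer → gym
gym → garage
gym → cellar
cellar → gallery
vault → chapel
kitchen → lobby
lobby → sauna
lobby → parlor
parlor → lab

kitchen, vault, study, terrace, porch, hall, foyer, gym, garage, cellar, gallery, chapel, lobby, sauna, parlor, lab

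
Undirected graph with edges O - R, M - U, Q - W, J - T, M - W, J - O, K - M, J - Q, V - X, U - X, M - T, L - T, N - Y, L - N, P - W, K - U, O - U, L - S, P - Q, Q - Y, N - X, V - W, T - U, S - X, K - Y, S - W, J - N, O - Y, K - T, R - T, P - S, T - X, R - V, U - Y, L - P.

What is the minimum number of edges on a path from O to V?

2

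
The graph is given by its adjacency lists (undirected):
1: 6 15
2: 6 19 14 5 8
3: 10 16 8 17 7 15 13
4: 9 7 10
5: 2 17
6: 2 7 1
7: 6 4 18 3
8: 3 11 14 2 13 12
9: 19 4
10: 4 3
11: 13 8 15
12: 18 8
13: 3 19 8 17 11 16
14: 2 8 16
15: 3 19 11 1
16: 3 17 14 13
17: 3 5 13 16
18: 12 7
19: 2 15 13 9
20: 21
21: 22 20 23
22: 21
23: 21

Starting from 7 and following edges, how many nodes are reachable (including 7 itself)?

BFS from 7 visits: 7, 6, 4, 18, 3, 2, 1, 9, 10, 12, 16, 8, 17, 15, 13, 19, 14, 5, 11
Reachable nodes: 19 of 23 total.

19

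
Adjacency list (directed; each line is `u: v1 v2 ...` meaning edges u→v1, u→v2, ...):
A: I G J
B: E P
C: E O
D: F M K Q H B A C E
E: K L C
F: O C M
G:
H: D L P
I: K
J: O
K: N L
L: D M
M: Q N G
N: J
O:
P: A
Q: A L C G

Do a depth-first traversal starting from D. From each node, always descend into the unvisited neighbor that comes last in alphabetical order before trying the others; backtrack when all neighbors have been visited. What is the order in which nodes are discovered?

D Q L M N J O G C E K A I H P F B

Visit D
D → Q
Q → L
L → M
M → N
N → J
J → O
M → G
Q → C
C → E
E → K
Q → A
A → I
D → H
H → P
D → F
D → B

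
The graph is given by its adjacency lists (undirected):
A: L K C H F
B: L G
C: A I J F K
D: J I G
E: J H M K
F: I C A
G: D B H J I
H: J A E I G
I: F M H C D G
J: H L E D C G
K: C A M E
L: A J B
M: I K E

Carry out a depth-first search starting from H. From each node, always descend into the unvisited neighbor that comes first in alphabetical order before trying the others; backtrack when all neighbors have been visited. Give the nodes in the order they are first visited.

H -> A -> C -> F -> I -> D -> G -> B -> L -> J -> E -> K -> M

Visit H
H → A
A → C
C → F
F → I
I → D
D → G
G → B
B → L
L → J
J → E
E → K
K → M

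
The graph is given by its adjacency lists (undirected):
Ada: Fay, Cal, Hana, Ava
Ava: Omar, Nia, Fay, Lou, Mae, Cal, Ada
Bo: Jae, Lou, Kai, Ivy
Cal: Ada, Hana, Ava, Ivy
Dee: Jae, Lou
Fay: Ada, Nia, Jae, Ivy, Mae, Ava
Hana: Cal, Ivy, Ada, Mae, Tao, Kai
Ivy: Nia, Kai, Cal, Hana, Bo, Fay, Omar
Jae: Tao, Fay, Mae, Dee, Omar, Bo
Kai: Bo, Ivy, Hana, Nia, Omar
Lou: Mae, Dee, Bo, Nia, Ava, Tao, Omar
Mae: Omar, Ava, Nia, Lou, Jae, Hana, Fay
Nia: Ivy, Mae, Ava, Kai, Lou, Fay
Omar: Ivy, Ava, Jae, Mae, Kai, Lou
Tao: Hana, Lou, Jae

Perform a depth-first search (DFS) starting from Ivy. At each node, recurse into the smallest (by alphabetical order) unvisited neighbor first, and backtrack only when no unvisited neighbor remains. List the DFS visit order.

Ivy -> Bo -> Jae -> Dee -> Lou -> Ava -> Ada -> Cal -> Hana -> Kai -> Nia -> Fay -> Mae -> Omar -> Tao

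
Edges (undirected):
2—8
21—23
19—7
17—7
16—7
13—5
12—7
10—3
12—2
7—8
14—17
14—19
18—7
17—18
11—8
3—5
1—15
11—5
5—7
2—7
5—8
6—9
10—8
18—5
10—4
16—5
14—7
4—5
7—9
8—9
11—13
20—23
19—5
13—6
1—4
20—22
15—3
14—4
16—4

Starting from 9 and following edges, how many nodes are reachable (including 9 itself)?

19

BFS from 9 visits: 9, 6, 7, 8, 13, 2, 5, 12, 14, 16, 17, 18, 19, 10, 11, 3, 4, 15, 1
Reachable nodes: 19 of 23 total.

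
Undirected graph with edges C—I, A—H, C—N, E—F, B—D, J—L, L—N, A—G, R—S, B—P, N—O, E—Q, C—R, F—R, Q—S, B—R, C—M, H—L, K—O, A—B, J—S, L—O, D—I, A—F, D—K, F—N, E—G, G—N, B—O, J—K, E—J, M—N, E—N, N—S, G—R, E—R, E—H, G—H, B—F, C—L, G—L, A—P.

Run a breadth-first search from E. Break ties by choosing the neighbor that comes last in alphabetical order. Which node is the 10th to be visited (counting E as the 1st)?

Visit E; enqueue R, Q, N, J, H, G, F → queue [R, Q, N, J, H, G, F]
Visit R; enqueue S, C, B → queue [Q, N, J, H, G, F, S, C, B]
Visit Q → queue [N, J, H, G, F, S, C, B]
Visit N; enqueue O, M, L → queue [J, H, G, F, S, C, B, O, M, L]
Visit J; enqueue K → queue [H, G, F, S, C, B, O, M, L, K]
Visit H; enqueue A → queue [G, F, S, C, B, O, M, L, K, A]
Visit G → queue [F, S, C, B, O, M, L, K, A]
Visit F → queue [S, C, B, O, M, L, K, A]
Visit S → queue [C, B, O, M, L, K, A]
Visit C; enqueue I → queue [B, O, M, L, K, A, I]
Visit B; enqueue P, D → queue [O, M, L, K, A, I, P, D]
Visit O → queue [M, L, K, A, I, P, D]
Visit M → queue [L, K, A, I, P, D]
Visit L → queue [K, A, I, P, D]
Visit K → queue [A, I, P, D]
Visit A → queue [I, P, D]
Visit I → queue [P, D]
Visit P → queue [D]
Visit D → queue []

Visit order: E, R, Q, N, J, H, G, F, S, C, B, O, M, L, K, A, I, P, D

C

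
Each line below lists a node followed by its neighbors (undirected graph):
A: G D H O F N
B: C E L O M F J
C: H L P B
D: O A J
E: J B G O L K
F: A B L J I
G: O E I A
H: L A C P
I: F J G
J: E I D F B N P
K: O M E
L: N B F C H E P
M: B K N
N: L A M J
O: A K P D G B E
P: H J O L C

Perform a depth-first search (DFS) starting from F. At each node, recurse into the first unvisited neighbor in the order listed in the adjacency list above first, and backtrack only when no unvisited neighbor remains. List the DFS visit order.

Visit F
F → A
A → G
G → O
O → K
K → M
M → B
B → C
C → H
H → L
L → N
N → J
J → E
J → I
J → D
J → P

F, A, G, O, K, M, B, C, H, L, N, J, E, I, D, P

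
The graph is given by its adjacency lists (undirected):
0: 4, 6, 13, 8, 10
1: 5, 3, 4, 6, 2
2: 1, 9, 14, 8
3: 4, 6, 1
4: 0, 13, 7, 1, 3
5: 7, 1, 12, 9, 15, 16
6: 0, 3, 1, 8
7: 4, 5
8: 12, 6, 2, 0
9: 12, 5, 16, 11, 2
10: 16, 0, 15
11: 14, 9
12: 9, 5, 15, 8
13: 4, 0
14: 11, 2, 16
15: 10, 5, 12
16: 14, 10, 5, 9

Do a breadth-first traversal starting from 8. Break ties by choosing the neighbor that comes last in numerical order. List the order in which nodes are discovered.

Visit 8; enqueue 12, 6, 2, 0 → queue [12, 6, 2, 0]
Visit 12; enqueue 15, 9, 5 → queue [6, 2, 0, 15, 9, 5]
Visit 6; enqueue 3, 1 → queue [2, 0, 15, 9, 5, 3, 1]
Visit 2; enqueue 14 → queue [0, 15, 9, 5, 3, 1, 14]
Visit 0; enqueue 13, 10, 4 → queue [15, 9, 5, 3, 1, 14, 13, 10, 4]
Visit 15 → queue [9, 5, 3, 1, 14, 13, 10, 4]
Visit 9; enqueue 16, 11 → queue [5, 3, 1, 14, 13, 10, 4, 16, 11]
Visit 5; enqueue 7 → queue [3, 1, 14, 13, 10, 4, 16, 11, 7]
Visit 3 → queue [1, 14, 13, 10, 4, 16, 11, 7]
Visit 1 → queue [14, 13, 10, 4, 16, 11, 7]
Visit 14 → queue [13, 10, 4, 16, 11, 7]
Visit 13 → queue [10, 4, 16, 11, 7]
Visit 10 → queue [4, 16, 11, 7]
Visit 4 → queue [16, 11, 7]
Visit 16 → queue [11, 7]
Visit 11 → queue [7]
Visit 7 → queue []

8 -> 12 -> 6 -> 2 -> 0 -> 15 -> 9 -> 5 -> 3 -> 1 -> 14 -> 13 -> 10 -> 4 -> 16 -> 11 -> 7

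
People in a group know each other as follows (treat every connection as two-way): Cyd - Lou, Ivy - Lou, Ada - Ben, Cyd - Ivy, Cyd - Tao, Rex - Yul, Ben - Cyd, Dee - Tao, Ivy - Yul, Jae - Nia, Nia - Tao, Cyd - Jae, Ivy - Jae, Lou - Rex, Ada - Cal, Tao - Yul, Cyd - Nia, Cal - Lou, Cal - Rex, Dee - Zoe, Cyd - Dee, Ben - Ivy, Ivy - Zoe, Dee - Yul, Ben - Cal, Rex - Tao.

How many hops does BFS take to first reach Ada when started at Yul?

3

Level 0: Yul
Level 1: Dee, Ivy, Rex, Tao
Level 2: Ben, Cal, Cyd, Jae, Lou, Nia, Zoe
Level 3: Ada
Ada first appears at level 3.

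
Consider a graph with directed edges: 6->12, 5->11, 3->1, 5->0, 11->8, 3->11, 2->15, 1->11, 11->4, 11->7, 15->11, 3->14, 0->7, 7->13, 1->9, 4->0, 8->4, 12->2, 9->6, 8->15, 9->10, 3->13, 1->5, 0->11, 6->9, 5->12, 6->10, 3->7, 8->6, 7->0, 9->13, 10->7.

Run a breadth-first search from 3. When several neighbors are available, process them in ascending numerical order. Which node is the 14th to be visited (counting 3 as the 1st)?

Visit 3; enqueue 1, 7, 11, 13, 14 → queue [1, 7, 11, 13, 14]
Visit 1; enqueue 5, 9 → queue [7, 11, 13, 14, 5, 9]
Visit 7; enqueue 0 → queue [11, 13, 14, 5, 9, 0]
Visit 11; enqueue 4, 8 → queue [13, 14, 5, 9, 0, 4, 8]
Visit 13 → queue [14, 5, 9, 0, 4, 8]
Visit 14 → queue [5, 9, 0, 4, 8]
Visit 5; enqueue 12 → queue [9, 0, 4, 8, 12]
Visit 9; enqueue 6, 10 → queue [0, 4, 8, 12, 6, 10]
Visit 0 → queue [4, 8, 12, 6, 10]
Visit 4 → queue [8, 12, 6, 10]
Visit 8; enqueue 15 → queue [12, 6, 10, 15]
Visit 12; enqueue 2 → queue [6, 10, 15, 2]
Visit 6 → queue [10, 15, 2]
Visit 10 → queue [15, 2]
Visit 15 → queue [2]
Visit 2 → queue []

Visit order: 3, 1, 7, 11, 13, 14, 5, 9, 0, 4, 8, 12, 6, 10, 15, 2

10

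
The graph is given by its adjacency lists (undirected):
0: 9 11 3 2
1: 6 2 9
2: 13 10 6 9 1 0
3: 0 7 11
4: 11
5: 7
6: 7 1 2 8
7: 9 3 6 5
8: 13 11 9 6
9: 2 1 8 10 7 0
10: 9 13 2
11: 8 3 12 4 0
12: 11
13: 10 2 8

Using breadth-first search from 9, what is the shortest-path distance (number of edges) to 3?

2

Level 0: 9
Level 1: 0, 1, 2, 7, 8, 10
Level 2: 3, 5, 6, 11, 13
Level 3: 4, 12
3 first appears at level 2.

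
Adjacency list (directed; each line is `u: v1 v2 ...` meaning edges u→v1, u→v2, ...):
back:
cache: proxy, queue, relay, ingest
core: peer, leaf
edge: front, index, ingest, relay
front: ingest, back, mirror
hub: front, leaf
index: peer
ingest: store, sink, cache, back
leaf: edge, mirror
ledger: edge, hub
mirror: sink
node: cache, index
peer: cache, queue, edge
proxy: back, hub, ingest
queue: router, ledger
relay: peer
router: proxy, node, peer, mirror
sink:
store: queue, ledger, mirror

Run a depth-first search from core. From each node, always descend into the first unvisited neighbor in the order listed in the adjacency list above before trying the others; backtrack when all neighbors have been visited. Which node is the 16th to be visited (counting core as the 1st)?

ledger

Visit core
core → peer
peer → cache
cache → proxy
proxy → back
proxy → hub
hub → front
front → ingest
ingest → store
store → queue
queue → router
router → node
node → index
router → mirror
mirror → sink
queue → ledger
ledger → edge
edge → relay
hub → leaf

Visit order: core, peer, cache, proxy, back, hub, front, ingest, store, queue, router, node, index, mirror, sink, ledger, edge, relay, leaf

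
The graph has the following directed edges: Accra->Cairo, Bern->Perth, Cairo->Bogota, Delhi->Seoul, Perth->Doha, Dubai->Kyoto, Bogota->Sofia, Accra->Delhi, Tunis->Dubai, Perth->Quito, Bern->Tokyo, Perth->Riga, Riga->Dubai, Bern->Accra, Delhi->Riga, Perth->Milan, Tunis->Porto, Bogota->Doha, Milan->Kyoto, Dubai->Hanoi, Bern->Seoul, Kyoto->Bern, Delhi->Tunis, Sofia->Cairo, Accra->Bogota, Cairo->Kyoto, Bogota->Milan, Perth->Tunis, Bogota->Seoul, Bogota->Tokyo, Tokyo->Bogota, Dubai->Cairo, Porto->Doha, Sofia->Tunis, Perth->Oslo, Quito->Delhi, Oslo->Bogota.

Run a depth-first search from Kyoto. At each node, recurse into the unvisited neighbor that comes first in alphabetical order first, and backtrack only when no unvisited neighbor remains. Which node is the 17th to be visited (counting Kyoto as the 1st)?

Perth

Visit Kyoto
Kyoto → Bern
Bern → Accra
Accra → Bogota
Bogota → Doha
Bogota → Milan
Bogota → Seoul
Bogota → Sofia
Sofia → Cairo
Sofia → Tunis
Tunis → Dubai
Dubai → Hanoi
Tunis → Porto
Bogota → Tokyo
Accra → Delhi
Delhi → Riga
Bern → Perth
Perth → Oslo
Perth → Quito

Visit order: Kyoto, Bern, Accra, Bogota, Doha, Milan, Seoul, Sofia, Cairo, Tunis, Dubai, Hanoi, Porto, Tokyo, Delhi, Riga, Perth, Oslo, Quito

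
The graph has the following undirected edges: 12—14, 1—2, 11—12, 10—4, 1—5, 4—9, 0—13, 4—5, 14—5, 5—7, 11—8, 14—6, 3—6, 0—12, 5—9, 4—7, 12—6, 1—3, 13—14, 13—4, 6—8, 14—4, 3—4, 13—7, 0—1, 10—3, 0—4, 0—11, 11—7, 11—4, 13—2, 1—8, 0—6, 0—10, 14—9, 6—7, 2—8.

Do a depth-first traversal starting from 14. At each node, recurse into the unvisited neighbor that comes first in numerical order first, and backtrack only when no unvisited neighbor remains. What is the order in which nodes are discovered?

14, 4, 0, 1, 2, 8, 6, 3, 10, 7, 5, 9, 11, 12, 13

Visit 14
14 → 4
4 → 0
0 → 1
1 → 2
2 → 8
8 → 6
6 → 3
3 → 10
6 → 7
7 → 5
5 → 9
7 → 11
11 → 12
7 → 13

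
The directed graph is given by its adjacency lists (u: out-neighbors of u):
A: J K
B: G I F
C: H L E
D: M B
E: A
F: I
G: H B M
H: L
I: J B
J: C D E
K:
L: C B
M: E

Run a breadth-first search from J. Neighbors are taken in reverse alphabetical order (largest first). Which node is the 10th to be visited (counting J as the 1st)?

Visit J; enqueue E, D, C → queue [E, D, C]
Visit E; enqueue A → queue [D, C, A]
Visit D; enqueue M, B → queue [C, A, M, B]
Visit C; enqueue L, H → queue [A, M, B, L, H]
Visit A; enqueue K → queue [M, B, L, H, K]
Visit M → queue [B, L, H, K]
Visit B; enqueue I, G, F → queue [L, H, K, I, G, F]
Visit L → queue [H, K, I, G, F]
Visit H → queue [K, I, G, F]
Visit K → queue [I, G, F]
Visit I → queue [G, F]
Visit G → queue [F]
Visit F → queue []

Visit order: J, E, D, C, A, M, B, L, H, K, I, G, F

K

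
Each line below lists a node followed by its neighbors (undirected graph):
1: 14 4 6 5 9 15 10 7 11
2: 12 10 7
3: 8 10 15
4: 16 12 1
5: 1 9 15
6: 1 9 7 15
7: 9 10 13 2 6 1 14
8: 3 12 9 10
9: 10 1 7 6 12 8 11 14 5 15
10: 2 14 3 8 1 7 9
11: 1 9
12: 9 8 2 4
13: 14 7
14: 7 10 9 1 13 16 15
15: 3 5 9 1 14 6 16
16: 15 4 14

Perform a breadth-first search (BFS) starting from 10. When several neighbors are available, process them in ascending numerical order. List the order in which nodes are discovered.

Visit 10; enqueue 1, 2, 3, 7, 8, 9, 14 → queue [1, 2, 3, 7, 8, 9, 14]
Visit 1; enqueue 4, 5, 6, 11, 15 → queue [2, 3, 7, 8, 9, 14, 4, 5, 6, 11, 15]
Visit 2; enqueue 12 → queue [3, 7, 8, 9, 14, 4, 5, 6, 11, 15, 12]
Visit 3 → queue [7, 8, 9, 14, 4, 5, 6, 11, 15, 12]
Visit 7; enqueue 13 → queue [8, 9, 14, 4, 5, 6, 11, 15, 12, 13]
Visit 8 → queue [9, 14, 4, 5, 6, 11, 15, 12, 13]
Visit 9 → queue [14, 4, 5, 6, 11, 15, 12, 13]
Visit 14; enqueue 16 → queue [4, 5, 6, 11, 15, 12, 13, 16]
Visit 4 → queue [5, 6, 11, 15, 12, 13, 16]
Visit 5 → queue [6, 11, 15, 12, 13, 16]
Visit 6 → queue [11, 15, 12, 13, 16]
Visit 11 → queue [15, 12, 13, 16]
Visit 15 → queue [12, 13, 16]
Visit 12 → queue [13, 16]
Visit 13 → queue [16]
Visit 16 → queue []

10, 1, 2, 3, 7, 8, 9, 14, 4, 5, 6, 11, 15, 12, 13, 16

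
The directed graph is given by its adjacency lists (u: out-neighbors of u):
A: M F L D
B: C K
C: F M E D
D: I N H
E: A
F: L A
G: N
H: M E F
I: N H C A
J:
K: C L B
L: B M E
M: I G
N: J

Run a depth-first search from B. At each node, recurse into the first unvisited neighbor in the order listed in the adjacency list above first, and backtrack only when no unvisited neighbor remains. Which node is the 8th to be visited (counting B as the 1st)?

J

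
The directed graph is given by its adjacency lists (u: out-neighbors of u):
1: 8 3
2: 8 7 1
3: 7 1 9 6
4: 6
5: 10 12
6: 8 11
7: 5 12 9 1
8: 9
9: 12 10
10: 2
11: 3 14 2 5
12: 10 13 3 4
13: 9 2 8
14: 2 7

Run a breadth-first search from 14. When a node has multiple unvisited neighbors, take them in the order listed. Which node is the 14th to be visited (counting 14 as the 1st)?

11

Visit 14; enqueue 2, 7 → queue [2, 7]
Visit 2; enqueue 8, 1 → queue [7, 8, 1]
Visit 7; enqueue 5, 12, 9 → queue [8, 1, 5, 12, 9]
Visit 8 → queue [1, 5, 12, 9]
Visit 1; enqueue 3 → queue [5, 12, 9, 3]
Visit 5; enqueue 10 → queue [12, 9, 3, 10]
Visit 12; enqueue 13, 4 → queue [9, 3, 10, 13, 4]
Visit 9 → queue [3, 10, 13, 4]
Visit 3; enqueue 6 → queue [10, 13, 4, 6]
Visit 10 → queue [13, 4, 6]
Visit 13 → queue [4, 6]
Visit 4 → queue [6]
Visit 6; enqueue 11 → queue [11]
Visit 11 → queue []

Visit order: 14, 2, 7, 8, 1, 5, 12, 9, 3, 10, 13, 4, 6, 11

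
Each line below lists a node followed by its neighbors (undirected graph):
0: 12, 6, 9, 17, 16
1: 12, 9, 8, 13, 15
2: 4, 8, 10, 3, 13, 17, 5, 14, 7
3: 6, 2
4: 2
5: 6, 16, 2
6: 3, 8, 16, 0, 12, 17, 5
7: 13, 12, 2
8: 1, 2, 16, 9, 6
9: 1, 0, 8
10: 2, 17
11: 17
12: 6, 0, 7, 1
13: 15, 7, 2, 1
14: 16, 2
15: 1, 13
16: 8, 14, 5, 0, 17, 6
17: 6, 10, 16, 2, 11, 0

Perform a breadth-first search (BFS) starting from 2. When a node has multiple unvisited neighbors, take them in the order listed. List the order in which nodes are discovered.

Visit 2; enqueue 4, 8, 10, 3, 13, 17, 5, 14, 7 → queue [4, 8, 10, 3, 13, 17, 5, 14, 7]
Visit 4 → queue [8, 10, 3, 13, 17, 5, 14, 7]
Visit 8; enqueue 1, 16, 9, 6 → queue [10, 3, 13, 17, 5, 14, 7, 1, 16, 9, 6]
Visit 10 → queue [3, 13, 17, 5, 14, 7, 1, 16, 9, 6]
Visit 3 → queue [13, 17, 5, 14, 7, 1, 16, 9, 6]
Visit 13; enqueue 15 → queue [17, 5, 14, 7, 1, 16, 9, 6, 15]
Visit 17; enqueue 11, 0 → queue [5, 14, 7, 1, 16, 9, 6, 15, 11, 0]
Visit 5 → queue [14, 7, 1, 16, 9, 6, 15, 11, 0]
Visit 14 → queue [7, 1, 16, 9, 6, 15, 11, 0]
Visit 7; enqueue 12 → queue [1, 16, 9, 6, 15, 11, 0, 12]
Visit 1 → queue [16, 9, 6, 15, 11, 0, 12]
Visit 16 → queue [9, 6, 15, 11, 0, 12]
Visit 9 → queue [6, 15, 11, 0, 12]
Visit 6 → queue [15, 11, 0, 12]
Visit 15 → queue [11, 0, 12]
Visit 11 → queue [0, 12]
Visit 0 → queue [12]
Visit 12 → queue []

2 4 8 10 3 13 17 5 14 7 1 16 9 6 15 11 0 12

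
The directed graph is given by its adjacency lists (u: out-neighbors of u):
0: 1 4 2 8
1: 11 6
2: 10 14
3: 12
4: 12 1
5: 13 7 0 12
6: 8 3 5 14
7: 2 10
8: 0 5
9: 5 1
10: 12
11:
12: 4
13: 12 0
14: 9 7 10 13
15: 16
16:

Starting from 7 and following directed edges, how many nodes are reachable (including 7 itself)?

15

BFS from 7 visits: 7, 10, 2, 12, 14, 4, 13, 9, 1, 0, 5, 11, 6, 8, 3
Reachable nodes: 15 of 17 total.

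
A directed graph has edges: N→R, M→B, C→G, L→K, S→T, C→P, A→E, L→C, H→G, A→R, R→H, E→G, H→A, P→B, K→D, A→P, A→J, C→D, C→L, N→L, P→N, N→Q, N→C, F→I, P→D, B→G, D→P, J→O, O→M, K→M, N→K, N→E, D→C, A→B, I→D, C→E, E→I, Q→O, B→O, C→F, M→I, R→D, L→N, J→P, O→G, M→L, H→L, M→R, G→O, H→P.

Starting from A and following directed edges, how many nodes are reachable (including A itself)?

18

BFS from A visits: A, R, P, J, E, B, H, D, N, O, I, G, L, C, Q, K, M, F
Reachable nodes: 18 of 20 total.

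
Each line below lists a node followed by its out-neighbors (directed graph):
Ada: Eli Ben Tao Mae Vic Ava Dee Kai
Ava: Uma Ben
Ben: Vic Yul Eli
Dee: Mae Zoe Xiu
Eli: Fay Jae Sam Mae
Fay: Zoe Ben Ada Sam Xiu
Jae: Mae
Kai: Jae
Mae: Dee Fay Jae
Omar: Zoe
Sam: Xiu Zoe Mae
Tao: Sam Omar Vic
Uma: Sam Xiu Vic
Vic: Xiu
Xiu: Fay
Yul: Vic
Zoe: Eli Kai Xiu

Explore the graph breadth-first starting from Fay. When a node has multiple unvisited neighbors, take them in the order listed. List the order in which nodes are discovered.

Fay → Zoe → Ben → Ada → Sam → Xiu → Eli → Kai → Vic → Yul → Tao → Mae → Ava → Dee → Jae → Omar → Uma

Visit Fay; enqueue Zoe, Ben, Ada, Sam, Xiu → queue [Zoe, Ben, Ada, Sam, Xiu]
Visit Zoe; enqueue Eli, Kai → queue [Ben, Ada, Sam, Xiu, Eli, Kai]
Visit Ben; enqueue Vic, Yul → queue [Ada, Sam, Xiu, Eli, Kai, Vic, Yul]
Visit Ada; enqueue Tao, Mae, Ava, Dee → queue [Sam, Xiu, Eli, Kai, Vic, Yul, Tao, Mae, Ava, Dee]
Visit Sam → queue [Xiu, Eli, Kai, Vic, Yul, Tao, Mae, Ava, Dee]
Visit Xiu → queue [Eli, Kai, Vic, Yul, Tao, Mae, Ava, Dee]
Visit Eli; enqueue Jae → queue [Kai, Vic, Yul, Tao, Mae, Ava, Dee, Jae]
Visit Kai → queue [Vic, Yul, Tao, Mae, Ava, Dee, Jae]
Visit Vic → queue [Yul, Tao, Mae, Ava, Dee, Jae]
Visit Yul → queue [Tao, Mae, Ava, Dee, Jae]
Visit Tao; enqueue Omar → queue [Mae, Ava, Dee, Jae, Omar]
Visit Mae → queue [Ava, Dee, Jae, Omar]
Visit Ava; enqueue Uma → queue [Dee, Jae, Omar, Uma]
Visit Dee → queue [Jae, Omar, Uma]
Visit Jae → queue [Omar, Uma]
Visit Omar → queue [Uma]
Visit Uma → queue []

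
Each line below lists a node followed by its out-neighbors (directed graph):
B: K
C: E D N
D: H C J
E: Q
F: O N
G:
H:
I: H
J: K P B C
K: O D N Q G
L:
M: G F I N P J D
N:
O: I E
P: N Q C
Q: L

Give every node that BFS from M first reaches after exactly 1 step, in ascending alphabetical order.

Level 0: M
Level 1: D, F, G, I, J, N, P
Level 2: B, C, H, K, O, Q
Level 3: E, L

D, F, G, I, J, N, P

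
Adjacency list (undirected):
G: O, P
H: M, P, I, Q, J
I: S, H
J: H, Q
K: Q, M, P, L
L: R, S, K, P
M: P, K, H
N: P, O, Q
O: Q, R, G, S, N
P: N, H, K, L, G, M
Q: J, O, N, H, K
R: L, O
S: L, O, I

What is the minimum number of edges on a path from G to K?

2

Level 0: G
Level 1: O, P
Level 2: H, K, L, M, N, Q, R, S
Level 3: I, J
K first appears at level 2.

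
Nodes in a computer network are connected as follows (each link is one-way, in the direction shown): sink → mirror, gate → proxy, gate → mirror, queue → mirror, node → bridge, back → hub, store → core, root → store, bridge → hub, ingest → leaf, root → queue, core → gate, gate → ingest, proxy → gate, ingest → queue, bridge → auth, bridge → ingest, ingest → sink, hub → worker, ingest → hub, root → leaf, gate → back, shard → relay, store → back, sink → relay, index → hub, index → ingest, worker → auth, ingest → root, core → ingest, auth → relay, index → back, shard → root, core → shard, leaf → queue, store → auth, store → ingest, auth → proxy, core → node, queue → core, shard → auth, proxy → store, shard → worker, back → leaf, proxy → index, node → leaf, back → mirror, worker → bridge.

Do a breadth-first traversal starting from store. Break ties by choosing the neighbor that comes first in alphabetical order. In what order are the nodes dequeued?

store auth back core ingest proxy relay hub leaf mirror gate node shard queue root sink index worker bridge

Visit store; enqueue auth, back, core, ingest → queue [auth, back, core, ingest]
Visit auth; enqueue proxy, relay → queue [back, core, ingest, proxy, relay]
Visit back; enqueue hub, leaf, mirror → queue [core, ingest, proxy, relay, hub, leaf, mirror]
Visit core; enqueue gate, node, shard → queue [ingest, proxy, relay, hub, leaf, mirror, gate, node, shard]
Visit ingest; enqueue queue, root, sink → queue [proxy, relay, hub, leaf, mirror, gate, node, shard, queue, root, sink]
Visit proxy; enqueue index → queue [relay, hub, leaf, mirror, gate, node, shard, queue, root, sink, index]
Visit relay → queue [hub, leaf, mirror, gate, node, shard, queue, root, sink, index]
Visit hub; enqueue worker → queue [leaf, mirror, gate, node, shard, queue, root, sink, index, worker]
Visit leaf → queue [mirror, gate, node, shard, queue, root, sink, index, worker]
Visit mirror → queue [gate, node, shard, queue, root, sink, index, worker]
Visit gate → queue [node, shard, queue, root, sink, index, worker]
Visit node; enqueue bridge → queue [shard, queue, root, sink, index, worker, bridge]
Visit shard → queue [queue, root, sink, index, worker, bridge]
Visit queue → queue [root, sink, index, worker, bridge]
Visit root → queue [sink, index, worker, bridge]
Visit sink → queue [index, worker, bridge]
Visit index → queue [worker, bridge]
Visit worker → queue [bridge]
Visit bridge → queue []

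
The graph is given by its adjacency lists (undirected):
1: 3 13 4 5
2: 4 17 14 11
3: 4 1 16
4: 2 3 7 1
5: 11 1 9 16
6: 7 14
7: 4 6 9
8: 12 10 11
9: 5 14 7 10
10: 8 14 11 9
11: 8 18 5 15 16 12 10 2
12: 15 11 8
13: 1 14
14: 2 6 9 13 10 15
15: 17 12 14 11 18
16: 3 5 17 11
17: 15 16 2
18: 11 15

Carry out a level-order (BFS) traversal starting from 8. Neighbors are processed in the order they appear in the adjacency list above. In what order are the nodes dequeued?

8, 12, 10, 11, 15, 14, 9, 18, 5, 16, 2, 17, 6, 13, 7, 1, 3, 4

Visit 8; enqueue 12, 10, 11 → queue [12, 10, 11]
Visit 12; enqueue 15 → queue [10, 11, 15]
Visit 10; enqueue 14, 9 → queue [11, 15, 14, 9]
Visit 11; enqueue 18, 5, 16, 2 → queue [15, 14, 9, 18, 5, 16, 2]
Visit 15; enqueue 17 → queue [14, 9, 18, 5, 16, 2, 17]
Visit 14; enqueue 6, 13 → queue [9, 18, 5, 16, 2, 17, 6, 13]
Visit 9; enqueue 7 → queue [18, 5, 16, 2, 17, 6, 13, 7]
Visit 18 → queue [5, 16, 2, 17, 6, 13, 7]
Visit 5; enqueue 1 → queue [16, 2, 17, 6, 13, 7, 1]
Visit 16; enqueue 3 → queue [2, 17, 6, 13, 7, 1, 3]
Visit 2; enqueue 4 → queue [17, 6, 13, 7, 1, 3, 4]
Visit 17 → queue [6, 13, 7, 1, 3, 4]
Visit 6 → queue [13, 7, 1, 3, 4]
Visit 13 → queue [7, 1, 3, 4]
Visit 7 → queue [1, 3, 4]
Visit 1 → queue [3, 4]
Visit 3 → queue [4]
Visit 4 → queue []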